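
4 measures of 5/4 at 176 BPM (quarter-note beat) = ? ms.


Reasoning:
Quarter-note beat duration = 60000 / 176 ms
Beats per measure (5/4) = 5
One measure = 5 × 60000 / 176 = 300000 / 176 ms
4 measures = 4 × 300000 / 176 = 1200000 / 176
= 6818.2 ms


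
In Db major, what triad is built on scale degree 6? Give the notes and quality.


Let's work it out.
Db major scale: Db Eb F Gb Ab Bb C
Diatonic triad on degree 6 stacks scale notes 6, 1, 3: Bb Db F
Bb→Db = 3 semitones; Bb→F = 7 semitones → minor triad
= Bb Db F (minor)


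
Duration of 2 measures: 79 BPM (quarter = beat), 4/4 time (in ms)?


Quarter-note beat duration = 60000 / 79 ms
Beats per measure (4/4) = 4
One measure = 4 × 60000 / 79 = 240000 / 79 ms
2 measures = 2 × 240000 / 79 = 480000 / 79
= 6075.9 ms


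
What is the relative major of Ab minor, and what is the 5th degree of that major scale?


Step by step:
The relative major shares the key signature and is a minor 3rd above the minor tonic
A minor 3rd above Ab is Cb
→ relative major of Ab minor is Cb major
Cb major scale: Cb Db Eb Fb Gb Ab Bb
= Cb major; 5th degree = Gb


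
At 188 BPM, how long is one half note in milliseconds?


One quarter-note beat = 60000 / BPM = 60000 / 188 ms
Half note = 2 × quarter note
Duration = 2 × 60000 / 188 = 120000 / 188
= 638.3 ms


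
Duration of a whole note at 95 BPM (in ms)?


Solution.
One quarter-note beat = 60000 / BPM = 60000 / 95 ms
Whole note = 4 × quarter note
Duration = 4 × 60000 / 95 = 240000 / 95
= 2526.3 ms


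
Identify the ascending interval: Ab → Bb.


Working:
Letter names: A → B spans 2 letter names → a 2nd
Semitones: Ab → Bb = 2 half-steps
A 2nd of 2 semitones is a major 2nd
= major 2nd


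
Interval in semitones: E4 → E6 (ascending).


Absolute semitone position = octave×12 + chromatic position
E4: 4×12 + 4 = 52
E6: 6×12 + 4 = 76
Difference = 76 - 52 = 24
= 24 semitones


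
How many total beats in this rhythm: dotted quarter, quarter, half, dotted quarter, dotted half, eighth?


Let's work it out.
Beat values:
  dotted quarter = 1.5 beats
  quarter = 1 beat
  half = 2 beats
  dotted quarter = 1.5 beats
  dotted half = 3 beats
  eighth = 0.5 beats
Sum = 1.5 + 1 + 2 + 1.5 + 3 + 0.5
= 9.5 beats


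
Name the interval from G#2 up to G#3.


Letter names: G → G spans 8 letter names → an octave
Semitones: G#2 → G#3 = 12 half-steps
An octave of 12 semitones is a perfect octave
= perfect octave


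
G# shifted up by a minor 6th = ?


Let's work it out.
minor 6th: 6 letter names, 8 semitones
Letter: G + 5 → E
Pitch: G# + 8 semitones, spelled as an E → E
= E


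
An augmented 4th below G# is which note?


A 4th spans 4 letter names, so from G we land on D
An augmented 4th = 6 semitones below G#
Spell D at that pitch: D
= D


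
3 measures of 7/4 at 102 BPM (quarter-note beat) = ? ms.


Working:
Quarter-note beat duration = 60000 / 102 ms
Beats per measure (7/4) = 7
One measure = 7 × 60000 / 102 = 420000 / 102 ms
3 measures = 3 × 420000 / 102 = 1260000 / 102
= 12352.9 ms


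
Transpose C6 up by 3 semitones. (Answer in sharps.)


Solution.
C6: chromatic position 0 in octave 6 → absolute = 6×12 + 0 = 72
Transpose up 3: 72 + 3 = 75
75 = 6×12 + 3 → D# in octave 6
Result = D#6


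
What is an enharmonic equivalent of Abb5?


Enharmonic notes sound the same pitch but are spelled with different letter names
Abb and G name the same pitch class
= G5


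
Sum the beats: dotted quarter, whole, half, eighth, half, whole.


Solution.
Beat values:
  dotted quarter = 1.5 beats
  whole = 4 beats
  half = 2 beats
  eighth = 0.5 beats
  half = 2 beats
  whole = 4 beats
Sum = 1.5 + 4 + 2 + 0.5 + 2 + 4
= 14 beats


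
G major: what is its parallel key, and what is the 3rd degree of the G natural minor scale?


Let's work it out.
Parallel keys share the same tonic but differ in mode
G major → parallel is G minor
G natural minor scale: G A Bb C D Eb F
= G minor; 3rd degree = Bb


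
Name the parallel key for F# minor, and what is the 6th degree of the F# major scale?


Let's work it out.
Parallel keys share the same tonic but differ in mode
F# minor → parallel is F# major
F# major scale: F# G# A# B C# D# E#
= F# major; 6th degree = D#


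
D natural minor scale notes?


Natural minor scale pattern: W-H-W-W-H-W-W (2-1-2-2-1-2-2 semitones)
Starting from D:
  D + 2 semitones → E
  E + 1 semitone → F
  F + 2 semitones → G
  G + 2 semitones → A
  A + 1 semitone → Bb
  Bb + 2 semitones → C
  C + 2 semitones → D
Scale = D E F G A Bb C


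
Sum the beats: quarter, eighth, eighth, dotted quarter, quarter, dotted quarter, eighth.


Working:
Beat values:
  quarter = 1 beat
  eighth = 0.5 beats
  eighth = 0.5 beats
  dotted quarter = 1.5 beats
  quarter = 1 beat
  dotted quarter = 1.5 beats
  eighth = 0.5 beats
Sum = 1 + 0.5 + 0.5 + 1.5 + 1 + 1.5 + 0.5
= 6.5 beats


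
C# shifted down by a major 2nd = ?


major 2nd: 2 letter names, 2 semitones
Letter: C - 1 → B
Pitch: C# - 2 semitones, spelled as a B → B
= B


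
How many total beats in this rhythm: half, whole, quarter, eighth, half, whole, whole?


Let's work it out.
Beat values:
  half = 2 beats
  whole = 4 beats
  quarter = 1 beat
  eighth = 0.5 beats
  half = 2 beats
  whole = 4 beats
  whole = 4 beats
Sum = 2 + 4 + 1 + 0.5 + 2 + 4 + 4
= 17.5 beats


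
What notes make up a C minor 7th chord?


Solution.
Minor 7th chord = root + minor 3rd + perfect 5th + minor 7th
Seventh chords stack in thirds, so the letter names are C-E-G-B
Root: C
Minor 3rd above C: Eb
Perfect 5th above C: G
Minor 7th above C: Bb
Chord = C Eb G Bb


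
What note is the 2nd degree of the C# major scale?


Reasoning:
Major scale pattern: W-W-H-W-W-W-H (2-2-1-2-2-2-1 semitones)
Starting from C#:
  C# + 2 semitones → D#
  D# + 2 semitones → E#
  E# + 1 semitone → F#
  F# + 2 semitones → G#
  G# + 2 semitones → A#
  A# + 2 semitones → B#
  B# + 1 semitone → C#
Scale: C# D# E# F# G# A# B#
Degree 2 = D#


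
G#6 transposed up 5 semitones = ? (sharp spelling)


Let's work it out.
G#6: chromatic position 8 in octave 6 → absolute = 6×12 + 8 = 80
Transpose up 5: 80 + 5 = 85
85 = 7×12 + 1 → C# in octave 7
Result = C#7


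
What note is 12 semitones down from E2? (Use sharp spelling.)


E2: chromatic position 4 in octave 2 → absolute = 2×12 + 4 = 28
Transpose down 12: 28 - 12 = 16
16 = 1×12 + 4 → E in octave 1
Result = E1


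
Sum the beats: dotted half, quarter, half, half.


Solution.
Beat values:
  dotted half = 3 beats
  quarter = 1 beat
  half = 2 beats
  half = 2 beats
Sum = 3 + 1 + 2 + 2
= 8 beats


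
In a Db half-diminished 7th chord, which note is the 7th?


Reasoning:
Half-diminished 7th chord = root + minor 3rd + diminished 5th + minor 7th
Seventh chords stack in thirds, so the letter names are D-F-A-C
Root: Db
Minor 3rd above Db: Fb
Diminished 5th above Db: Abb
Minor 7th above Db: Cb
The 7th = Cb


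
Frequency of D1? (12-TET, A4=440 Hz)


Solution.
f = 440 × 2^(n/12) where n = semitones from A4
D1: -43 semitones from A4
f = 440 × 2^(-43/12)
f = 36.71 Hz


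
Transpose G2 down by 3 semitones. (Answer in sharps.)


Reasoning:
G2: chromatic position 7 in octave 2 → absolute = 2×12 + 7 = 31
Transpose down 3: 31 - 3 = 28
28 = 2×12 + 4 → E in octave 2
Result = E2


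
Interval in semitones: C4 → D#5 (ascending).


Reasoning:
Absolute semitone position = octave×12 + chromatic position
C4: 4×12 + 0 = 48
D#5: 5×12 + 3 = 63
Difference = 63 - 48 = 15
= 15 semitones


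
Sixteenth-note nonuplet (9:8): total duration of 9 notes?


Reasoning:
Nonuplet: 9 notes occupy the space of 8 sixteenth notes
Space = 8 × 1/4 = 2 beats
Each nonuplet note = 2 / 9 = 2/9 beats
9 notes = 9 × 2/9 = 2
= 2 beats


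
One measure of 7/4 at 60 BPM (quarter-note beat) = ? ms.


Working:
Quarter-note beat duration = 60000 / 60 ms
Beats per measure (7/4) = 7
One measure = 7 × 60000 / 60 = 420000 / 60 ms
= 7000.0 ms


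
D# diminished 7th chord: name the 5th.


Working:
Diminished 7th chord = root + minor 3rd + diminished 5th + diminished 7th
Seventh chords stack in thirds, so the letter names are D-F-A-C
Root: D#
Minor 3rd above D#: F#
Diminished 5th above D#: A
Diminished 7th above D#: C
The 5th = A


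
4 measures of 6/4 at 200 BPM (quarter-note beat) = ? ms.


Quarter-note beat duration = 60000 / 200 ms
Beats per measure (6/4) = 6
One measure = 6 × 60000 / 200 = 360000 / 200 ms
4 measures = 4 × 360000 / 200 = 1440000 / 200
= 7200.0 ms


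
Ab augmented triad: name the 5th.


Augmented triad = root + major 3rd (4 semitones) + augmented 5th (8 semitones)
A triad on Ab stacks thirds, so the chord tones use letter names A-C-E
Root: Ab
Major 3rd above Ab: C
Augmented 5th above Ab: E
The 5th = E


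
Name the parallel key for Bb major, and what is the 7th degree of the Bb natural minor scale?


Solution.
Parallel keys share the same tonic but differ in mode
Bb major → parallel is Bb minor
Bb natural minor scale: Bb C Db Eb F Gb Ab
= Bb minor; 7th degree = Ab


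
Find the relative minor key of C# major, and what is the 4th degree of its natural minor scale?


Reasoning:
The relative minor shares the major's key signature and starts on its 6th degree
6th degree = a major 6th above the tonic; a major 6th above C# is A#
→ relative minor of C# major is A# minor
A# natural minor scale: A# B# C# D# E# F# G#
= A# minor; 4th degree = D#


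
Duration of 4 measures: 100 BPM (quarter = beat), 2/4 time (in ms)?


Step by step:
Quarter-note beat duration = 60000 / 100 ms
Beats per measure (2/4) = 2
One measure = 2 × 60000 / 100 = 120000 / 100 ms
4 measures = 4 × 120000 / 100 = 480000 / 100
= 4800.0 ms


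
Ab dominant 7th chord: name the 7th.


Solution.
Dominant 7th chord = root + major 3rd + perfect 5th + minor 7th
Seventh chords stack in thirds, so the letter names are A-C-E-G
Root: Ab
Major 3rd above Ab: C
Perfect 5th above Ab: Eb
Minor 7th above Ab: Gb
The 7th = Gb


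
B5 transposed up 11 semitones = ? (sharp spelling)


Let's work it out.
B5: chromatic position 11 in octave 5 → absolute = 5×12 + 11 = 71
Transpose up 11: 71 + 11 = 82
82 = 6×12 + 10 → A# in octave 6
Result = A#6


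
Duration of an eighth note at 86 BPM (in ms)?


Step by step:
One quarter-note beat = 60000 / BPM = 60000 / 86 ms
Eighth note = 1/2 × quarter note
Duration = 1/2 × 60000 / 86 = 30000 / 86
= 348.8 ms


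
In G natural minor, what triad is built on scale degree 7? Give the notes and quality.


Reasoning:
G natural minor scale: G A Bb C D Eb F
Diatonic triad on degree 7 stacks scale notes 7, 2, 4: F A C
F→A = 4 semitones; F→C = 7 semitones → major triad
= F A C (major)


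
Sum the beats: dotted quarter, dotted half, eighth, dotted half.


Step by step:
Beat values:
  dotted quarter = 1.5 beats
  dotted half = 3 beats
  eighth = 0.5 beats
  dotted half = 3 beats
Sum = 1.5 + 3 + 0.5 + 3
= 8 beats


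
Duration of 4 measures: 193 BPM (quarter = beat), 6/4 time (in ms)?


Quarter-note beat duration = 60000 / 193 ms
Beats per measure (6/4) = 6
One measure = 6 × 60000 / 193 = 360000 / 193 ms
4 measures = 4 × 360000 / 193 = 1440000 / 193
= 7461.1 ms


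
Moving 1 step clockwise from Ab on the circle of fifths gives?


Let's work it out.
Each clockwise step on the circle of fifths moves up a perfect 5th
From Ab: Ab → Eb
= Eb


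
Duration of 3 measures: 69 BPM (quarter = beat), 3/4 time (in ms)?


Quarter-note beat duration = 60000 / 69 ms
Beats per measure (3/4) = 3
One measure = 3 × 60000 / 69 = 180000 / 69 ms
3 measures = 3 × 180000 / 69 = 540000 / 69
= 7826.1 ms


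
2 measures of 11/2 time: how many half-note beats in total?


Working:
Time signature 11/2: the bottom number 2 means the half note gets one count
The top number 11 means 11 half-note beats per measure
Total = 11 × 2 measures
= 22 half-note beats


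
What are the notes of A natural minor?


Step by step:
Natural minor scale pattern: W-H-W-W-H-W-W (2-1-2-2-1-2-2 semitones)
Starting from A:
  A + 2 semitones → B
  B + 1 semitone → C
  C + 2 semitones → D
  D + 2 semitones → E
  E + 1 semitone → F
  F + 2 semitones → G
  G + 2 semitones → A
Scale = A B C D E F G


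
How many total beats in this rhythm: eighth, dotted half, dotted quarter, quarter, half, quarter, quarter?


Beat values:
  eighth = 0.5 beats
  dotted half = 3 beats
  dotted quarter = 1.5 beats
  quarter = 1 beat
  half = 2 beats
  quarter = 1 beat
  quarter = 1 beat
Sum = 0.5 + 3 + 1.5 + 1 + 2 + 1 + 1
= 10 beats


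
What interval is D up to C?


Letter names: D → C spans 7 letter names → a 7th
Semitones: D → C = 10 half-steps
A 7th of 10 semitones is a minor 7th
= minor 7th


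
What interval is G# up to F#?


Reasoning:
Letter names: G → F spans 7 letter names → a 7th
Semitones: G# → F# = 10 half-steps
A 7th of 10 semitones is a minor 7th
= minor 7th


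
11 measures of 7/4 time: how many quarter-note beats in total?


Working:
Time signature 7/4: the bottom number 4 means the quarter note gets one count
The top number 7 means 7 quarter-note beats per measure
Total = 7 × 11 measures
= 77 quarter-note beats


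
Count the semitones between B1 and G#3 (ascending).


Solution.
Absolute semitone position = octave×12 + chromatic position
B1: 1×12 + 11 = 23
G#3: 3×12 + 8 = 44
Difference = 44 - 23 = 21
= 21 semitones


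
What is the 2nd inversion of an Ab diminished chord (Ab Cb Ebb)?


Reasoning:
Root position: Ab Cb Ebb
2nd inversion: move root and 3rd up an octave
Bass note: Ebb
Notes (bottom to top) = Ebb Ab Cb


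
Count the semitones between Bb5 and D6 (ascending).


Working:
Absolute semitone position = octave×12 + chromatic position
Bb5: 5×12 + 10 = 70
D6: 6×12 + 2 = 74
Difference = 74 - 70 = 4
= 4 semitones


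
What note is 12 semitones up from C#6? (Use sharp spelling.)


Let's work it out.
C#6: chromatic position 1 in octave 6 → absolute = 6×12 + 1 = 73
Transpose up 12: 73 + 12 = 85
85 = 7×12 + 1 → C# in octave 7
Result = C#7


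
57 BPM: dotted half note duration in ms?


Solution.
One quarter-note beat = 60000 / BPM = 60000 / 57 ms
Dotted half note = 3 × quarter note
Duration = 3 × 60000 / 57 = 180000 / 57
= 3157.9 ms


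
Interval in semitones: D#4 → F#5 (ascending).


Step by step:
Absolute semitone position = octave×12 + chromatic position
D#4: 4×12 + 3 = 51
F#5: 5×12 + 6 = 66
Difference = 66 - 51 = 15
= 15 semitones


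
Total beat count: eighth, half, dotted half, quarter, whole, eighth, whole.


Reasoning:
Beat values:
  eighth = 0.5 beats
  half = 2 beats
  dotted half = 3 beats
  quarter = 1 beat
  whole = 4 beats
  eighth = 0.5 beats
  whole = 4 beats
Sum = 0.5 + 2 + 3 + 1 + 4 + 0.5 + 4
= 15 beats


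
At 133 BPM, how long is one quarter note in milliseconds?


Step by step:
One quarter-note beat = 60000 / BPM = 60000 / 133 ms
Duration = 60000 / 133
= 451.1 ms


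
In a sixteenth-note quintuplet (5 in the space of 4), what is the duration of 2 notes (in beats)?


Working:
Quintuplet: 5 notes occupy the space of 4 sixteenth notes
Space = 4 × 1/4 = 1 beat
Each quintuplet note = 1 / 5 = 1/5 beats
2 notes = 2 × 1/5 = 2/5
= 2/5 beats


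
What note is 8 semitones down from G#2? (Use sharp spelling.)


Reasoning:
G#2: chromatic position 8 in octave 2 → absolute = 2×12 + 8 = 32
Transpose down 8: 32 - 8 = 24
24 = 2×12 + 0 → C in octave 2
Result = C2


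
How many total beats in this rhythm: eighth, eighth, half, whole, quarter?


Beat values:
  eighth = 0.5 beats
  eighth = 0.5 beats
  half = 2 beats
  whole = 4 beats
  quarter = 1 beat
Sum = 0.5 + 0.5 + 2 + 4 + 1
= 8 beats


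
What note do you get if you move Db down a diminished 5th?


diminished 5th: 5 letter names, 6 semitones
Letter: D - 4 → G
Pitch: Db - 6 semitones, spelled as a G → G
= G


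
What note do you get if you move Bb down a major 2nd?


Step by step:
major 2nd: 2 letter names, 2 semitones
Letter: B - 1 → A
Pitch: Bb - 2 semitones, spelled as an A → Ab
= Ab


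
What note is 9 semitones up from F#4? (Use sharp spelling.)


Let's work it out.
F#4: chromatic position 6 in octave 4 → absolute = 4×12 + 6 = 54
Transpose up 9: 54 + 9 = 63
63 = 5×12 + 3 → D# in octave 5
Result = D#5


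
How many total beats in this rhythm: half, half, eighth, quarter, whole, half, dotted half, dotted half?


Beat values:
  half = 2 beats
  half = 2 beats
  eighth = 0.5 beats
  quarter = 1 beat
  whole = 4 beats
  half = 2 beats
  dotted half = 3 beats
  dotted half = 3 beats
Sum = 2 + 2 + 0.5 + 1 + 4 + 2 + 3 + 3
= 17.5 beats


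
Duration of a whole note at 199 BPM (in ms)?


Reasoning:
One quarter-note beat = 60000 / BPM = 60000 / 199 ms
Whole note = 4 × quarter note
Duration = 4 × 60000 / 199 = 240000 / 199
= 1206.0 ms


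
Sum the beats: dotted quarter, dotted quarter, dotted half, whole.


Reasoning:
Beat values:
  dotted quarter = 1.5 beats
  dotted quarter = 1.5 beats
  dotted half = 3 beats
  whole = 4 beats
Sum = 1.5 + 1.5 + 3 + 4
= 10 beats


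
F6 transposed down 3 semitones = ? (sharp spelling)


Solution.
F6: chromatic position 5 in octave 6 → absolute = 6×12 + 5 = 77
Transpose down 3: 77 - 3 = 74
74 = 6×12 + 2 → D in octave 6
Result = D6


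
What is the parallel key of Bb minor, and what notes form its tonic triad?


Working:
Parallel keys share the same tonic but differ in mode
Bb minor → parallel is Bb major
Tonic triad of Bb major = Bb D F
= Bb major; triad = Bb D F


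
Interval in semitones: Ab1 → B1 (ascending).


Absolute semitone position = octave×12 + chromatic position
Ab1: 1×12 + 8 = 20
B1: 1×12 + 11 = 23
Difference = 23 - 20 = 3
= 3 semitones


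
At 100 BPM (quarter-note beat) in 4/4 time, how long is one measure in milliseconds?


Quarter-note beat duration = 60000 / 100 ms
Beats per measure (4/4) = 4
One measure = 4 × 60000 / 100 = 240000 / 100 ms
= 2400.0 ms


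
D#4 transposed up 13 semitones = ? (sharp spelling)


D#4: chromatic position 3 in octave 4 → absolute = 4×12 + 3 = 51
Transpose up 13: 51 + 13 = 64
64 = 5×12 + 4 → E in octave 5
Result = E5


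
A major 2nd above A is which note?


A 2nd spans 2 letter names, so from A we land on B
A major 2nd = 2 semitones above A
Spell B at that pitch: B
= B


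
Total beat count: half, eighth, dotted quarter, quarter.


Let's work it out.
Beat values:
  half = 2 beats
  eighth = 0.5 beats
  dotted quarter = 1.5 beats
  quarter = 1 beat
Sum = 2 + 0.5 + 1.5 + 1
= 5 beats


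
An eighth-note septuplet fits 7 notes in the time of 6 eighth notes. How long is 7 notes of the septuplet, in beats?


Working:
Septuplet: 7 notes occupy the space of 6 eighth notes
Space = 6 × 1/2 = 3 beats
Each septuplet note = 3 / 7 = 3/7 beats
7 notes = 7 × 3/7 = 3
= 3 beats


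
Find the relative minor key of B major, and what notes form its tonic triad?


Solution.
The relative minor shares the major's key signature and starts on its 6th degree
6th degree = a major 6th above the tonic; a major 6th above B is G#
→ relative minor of B major is G# minor
Tonic triad of G# minor = root + minor 3rd + perfect 5th = G# B D#
= G# minor; triad = G# B D#


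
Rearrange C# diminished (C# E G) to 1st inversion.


Let's work it out.
Root position: C# E G
1st inversion: move root up an octave
Bass note: E
Notes (bottom to top) = E G C#


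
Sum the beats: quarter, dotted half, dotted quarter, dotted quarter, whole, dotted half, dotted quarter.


Beat values:
  quarter = 1 beat
  dotted half = 3 beats
  dotted quarter = 1.5 beats
  dotted quarter = 1.5 beats
  whole = 4 beats
  dotted half = 3 beats
  dotted quarter = 1.5 beats
Sum = 1 + 3 + 1.5 + 1.5 + 4 + 3 + 1.5
= 15.5 beats


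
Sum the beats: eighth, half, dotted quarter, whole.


Working:
Beat values:
  eighth = 0.5 beats
  half = 2 beats
  dotted quarter = 1.5 beats
  whole = 4 beats
Sum = 0.5 + 2 + 1.5 + 4
= 8 beats


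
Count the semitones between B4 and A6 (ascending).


Let's work it out.
Absolute semitone position = octave×12 + chromatic position
B4: 4×12 + 11 = 59
A6: 6×12 + 9 = 81
Difference = 81 - 59 = 22
= 22 semitones


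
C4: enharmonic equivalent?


Solution.
Enharmonic notes sound the same pitch but are spelled with different letter names
C and B# name the same pitch class
Octave numbers change at C, so C4 = B#3
= B#3


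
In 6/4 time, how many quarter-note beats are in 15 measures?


Working:
Time signature 6/4: the bottom number 4 means the quarter note gets one count
The top number 6 means 6 quarter-note beats per measure
Total = 6 × 15 measures
= 90 quarter-note beats


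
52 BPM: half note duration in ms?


Solution.
One quarter-note beat = 60000 / BPM = 60000 / 52 ms
Half note = 2 × quarter note
Duration = 2 × 60000 / 52 = 120000 / 52
= 2307.7 ms


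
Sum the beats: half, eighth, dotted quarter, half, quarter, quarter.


Reasoning:
Beat values:
  half = 2 beats
  eighth = 0.5 beats
  dotted quarter = 1.5 beats
  half = 2 beats
  quarter = 1 beat
  quarter = 1 beat
Sum = 2 + 0.5 + 1.5 + 2 + 1 + 1
= 8 beats


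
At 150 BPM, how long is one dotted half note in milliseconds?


Working:
One quarter-note beat = 60000 / BPM = 60000 / 150 ms
Dotted half note = 3 × quarter note
Duration = 3 × 60000 / 150 = 180000 / 150
= 1200.0 ms


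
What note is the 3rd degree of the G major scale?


Solution.
Major scale pattern: W-W-H-W-W-W-H (2-2-1-2-2-2-1 semitones)
Starting from G:
  G + 2 semitones → A
  A + 2 semitones → B
  B + 1 semitone → C
  C + 2 semitones → D
  D + 2 semitones → E
  E + 2 semitones → F#
  F# + 1 semitone → G
Scale: G A B C D E F#
Degree 3 = B


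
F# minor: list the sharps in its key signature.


Working:
Sharp minor keys follow the circle of fifths: A(0), E(1), B(2), F#(3), C#(4), G#(5), D#(6), A#(7)
F# minor has 3 sharps
Order of sharps: F# C# G# D# A# E# B# → first 3: F#, C#, G#
= F#, C#, G#


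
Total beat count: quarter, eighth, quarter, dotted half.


Beat values:
  quarter = 1 beat
  eighth = 0.5 beats
  quarter = 1 beat
  dotted half = 3 beats
Sum = 1 + 0.5 + 1 + 3
= 5.5 beats


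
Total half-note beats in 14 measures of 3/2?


Solution.
Time signature 3/2: the bottom number 2 means the half note gets one count
The top number 3 means 3 half-note beats per measure
Total = 3 × 14 measures
= 42 half-note beats


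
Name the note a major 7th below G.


A 7th spans 7 letter names, so from G we land on A
A major 7th = 11 semitones below G
Spell A at that pitch: Ab
= Ab


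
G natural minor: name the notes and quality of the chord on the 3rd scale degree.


Working:
G natural minor scale: G A Bb C D Eb F
Diatonic triad on degree 3 stacks scale notes 3, 5, 7: Bb D F
Bb→D = 4 semitones; Bb→F = 7 semitones → major triad
= Bb D F (major)


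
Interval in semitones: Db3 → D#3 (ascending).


Working:
Absolute semitone position = octave×12 + chromatic position
Db3: 3×12 + 1 = 37
D#3: 3×12 + 3 = 39
Difference = 39 - 37 = 2
= 2 semitones


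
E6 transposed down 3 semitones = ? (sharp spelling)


Working:
E6: chromatic position 4 in octave 6 → absolute = 6×12 + 4 = 76
Transpose down 3: 76 - 3 = 73
73 = 6×12 + 1 → C# in octave 6
Result = C#6


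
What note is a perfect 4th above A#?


Solution.
A 4th spans 4 letter names, so from A we land on D
A perfect 4th = 5 semitones above A#
Spell D at that pitch: D#
= D#


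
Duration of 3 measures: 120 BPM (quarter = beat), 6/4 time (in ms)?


Step by step:
Quarter-note beat duration = 60000 / 120 ms
Beats per measure (6/4) = 6
One measure = 6 × 60000 / 120 = 360000 / 120 ms
3 measures = 3 × 360000 / 120 = 1080000 / 120
= 9000.0 ms


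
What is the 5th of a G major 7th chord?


Solution.
Major 7th chord = root + major 3rd + perfect 5th + major 7th
Seventh chords stack in thirds, so the letter names are G-B-D-F
Root: G
Major 3rd above G: B
Perfect 5th above G: D
Major 7th above G: F#
The 5th = D


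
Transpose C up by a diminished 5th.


diminished 5th: 5 letter names, 6 semitones
Letter: C + 4 → G
Pitch: C + 6 semitones, spelled as a G → Gb
= Gb


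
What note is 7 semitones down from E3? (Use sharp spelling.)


Solution.
E3: chromatic position 4 in octave 3 → absolute = 3×12 + 4 = 40
Transpose down 7: 40 - 7 = 33
33 = 2×12 + 9 → A in octave 2
Result = A2


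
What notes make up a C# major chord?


Solution.
Major triad = root + major 3rd (4 semitones) + perfect 5th (7 semitones)
A triad on C# stacks thirds, so the chord tones use letter names C-E-G
Root: C#
Major 3rd above C#: E#
Perfect 5th above C#: G#
Chord = C# E# G#


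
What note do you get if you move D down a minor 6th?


Reasoning:
minor 6th: 6 letter names, 8 semitones
Letter: D - 5 → F
Pitch: D - 8 semitones, spelled as an F → F#
= F#


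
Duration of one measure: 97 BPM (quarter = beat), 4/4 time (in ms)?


Quarter-note beat duration = 60000 / 97 ms
Beats per measure (4/4) = 4
One measure = 4 × 60000 / 97 = 240000 / 97 ms
= 2474.2 ms


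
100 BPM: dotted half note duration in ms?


Let's work it out.
One quarter-note beat = 60000 / BPM = 60000 / 100 ms
Dotted half note = 3 × quarter note
Duration = 3 × 60000 / 100 = 180000 / 100
= 1800.0 ms


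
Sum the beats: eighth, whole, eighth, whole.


Let's work it out.
Beat values:
  eighth = 0.5 beats
  whole = 4 beats
  eighth = 0.5 beats
  whole = 4 beats
Sum = 0.5 + 4 + 0.5 + 4
= 9 beats


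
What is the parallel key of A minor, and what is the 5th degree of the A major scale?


Solution.
Parallel keys share the same tonic but differ in mode
A minor → parallel is A major
A major scale: A B C# D E F# G#
= A major; 5th degree = E


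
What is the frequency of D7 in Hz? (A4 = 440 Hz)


Reasoning:
f = 440 × 2^(n/12) where n = semitones from A4
D7: 29 semitones from A4
f = 440 × 2^(29/12)
f = 2349.32 Hz


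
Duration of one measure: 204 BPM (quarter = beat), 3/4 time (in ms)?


Step by step:
Quarter-note beat duration = 60000 / 204 ms
Beats per measure (3/4) = 3
One measure = 3 × 60000 / 204 = 180000 / 204 ms
= 882.4 ms


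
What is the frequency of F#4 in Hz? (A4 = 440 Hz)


f = 440 × 2^(n/12) where n = semitones from A4
F#4: -3 semitones from A4
f = 440 × 2^(-3/12)
f = 369.99 Hz


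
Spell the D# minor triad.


Reasoning:
Minor triad = root + minor 3rd (3 semitones) + perfect 5th (7 semitones)
A triad on D# stacks thirds, so the chord tones use letter names D-F-A
Root: D#
Minor 3rd above D#: F#
Perfect 5th above D#: A#
Chord = D# F# A#


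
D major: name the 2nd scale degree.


Let's work it out.
Major scale pattern: W-W-H-W-W-W-H (2-2-1-2-2-2-1 semitones)
Starting from D:
  D + 2 semitones → E
  E + 2 semitones → F#
  F# + 1 semitone → G
  G + 2 semitones → A
  A + 2 semitones → B
  B + 2 semitones → C#
  C# + 1 semitone → D
Scale: D E F# G A B C#
Degree 2 = E


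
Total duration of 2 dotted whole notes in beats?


Let's work it out.
Base whole note = 4 beats
Dot 1 adds half the previous value: +2
One dotted whole = 4 + 2 = 6
2 of them = 2 × 6 = 12
= 12 beats


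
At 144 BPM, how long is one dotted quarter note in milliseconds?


Reasoning:
One quarter-note beat = 60000 / BPM = 60000 / 144 ms
Dotted quarter note = 3/2 × quarter note
Duration = 3/2 × 60000 / 144 = 90000 / 144
= 625.0 ms


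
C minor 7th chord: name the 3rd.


Working:
Minor 7th chord = root + minor 3rd + perfect 5th + minor 7th
Seventh chords stack in thirds, so the letter names are C-E-G-B
Root: C
Minor 3rd above C: Eb
Perfect 5th above C: G
Minor 7th above C: Bb
The 3rd = Eb


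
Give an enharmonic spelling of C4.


Step by step:
Enharmonic notes sound the same pitch but are spelled with different letter names
C and B# name the same pitch class
Octave numbers change at C, so C4 = B#3
= B#3


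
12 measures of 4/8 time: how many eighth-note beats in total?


Reasoning:
Time signature 4/8: the bottom number 8 means the eighth note gets one count
The top number 4 means 4 eighth-note beats per measure
Total = 4 × 12 measures
= 48 eighth-note beats


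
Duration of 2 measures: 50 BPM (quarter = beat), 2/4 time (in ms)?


Step by step:
Quarter-note beat duration = 60000 / 50 ms
Beats per measure (2/4) = 2
One measure = 2 × 60000 / 50 = 120000 / 50 ms
2 measures = 2 × 120000 / 50 = 240000 / 50
= 4800.0 ms


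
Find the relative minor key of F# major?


Solution.
The relative minor shares the major's key signature and starts on its 6th degree
6th degree = a major 6th above the tonic; a major 6th above F# is D#
→ relative minor of F# major is D# minor
= D# minor


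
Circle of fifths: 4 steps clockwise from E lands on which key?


Each clockwise step on the circle of fifths moves up a perfect 5th
From E: E → B → F#/Gb → Db → Ab
= Ab


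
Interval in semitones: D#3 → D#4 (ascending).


Let's work it out.
Absolute semitone position = octave×12 + chromatic position
D#3: 3×12 + 3 = 39
D#4: 4×12 + 3 = 51
Difference = 51 - 39 = 12
= 12 semitones


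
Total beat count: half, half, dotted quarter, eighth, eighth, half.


Reasoning:
Beat values:
  half = 2 beats
  half = 2 beats
  dotted quarter = 1.5 beats
  eighth = 0.5 beats
  eighth = 0.5 beats
  half = 2 beats
Sum = 2 + 2 + 1.5 + 0.5 + 0.5 + 2
= 8.5 beats


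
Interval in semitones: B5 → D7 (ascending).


Working:
Absolute semitone position = octave×12 + chromatic position
B5: 5×12 + 11 = 71
D7: 7×12 + 2 = 86
Difference = 86 - 71 = 15
= 15 semitones


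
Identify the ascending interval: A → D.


Letter names: A → D spans 4 letter names → a 4th
Semitones: A → D = 5 half-steps
A 4th of 5 semitones is a perfect 4th
= perfect 4th


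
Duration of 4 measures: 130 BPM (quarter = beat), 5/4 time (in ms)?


Solution.
Quarter-note beat duration = 60000 / 130 ms
Beats per measure (5/4) = 5
One measure = 5 × 60000 / 130 = 300000 / 130 ms
4 measures = 4 × 300000 / 130 = 1200000 / 130
= 9230.8 ms


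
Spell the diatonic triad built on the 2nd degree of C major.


Reasoning:
C major scale: C D E F G A B
Diatonic triad on degree 2 stacks scale notes 2, 4, 6: D F A
D→F = 3 semitones; D→A = 7 semitones → minor triad
= D F A (minor)


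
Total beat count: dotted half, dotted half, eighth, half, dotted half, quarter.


Step by step:
Beat values:
  dotted half = 3 beats
  dotted half = 3 beats
  eighth = 0.5 beats
  half = 2 beats
  dotted half = 3 beats
  quarter = 1 beat
Sum = 3 + 3 + 0.5 + 2 + 3 + 1
= 12.5 beats


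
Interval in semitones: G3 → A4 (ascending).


Let's work it out.
Absolute semitone position = octave×12 + chromatic position
G3: 3×12 + 7 = 43
A4: 4×12 + 9 = 57
Difference = 57 - 43 = 14
= 14 semitones


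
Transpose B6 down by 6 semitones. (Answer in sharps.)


Solution.
B6: chromatic position 11 in octave 6 → absolute = 6×12 + 11 = 83
Transpose down 6: 83 - 6 = 77
77 = 6×12 + 5 → F in octave 6
Result = F6


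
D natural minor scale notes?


Working:
Natural minor scale pattern: W-H-W-W-H-W-W (2-1-2-2-1-2-2 semitones)
Starting from D:
  D + 2 semitones → E
  E + 1 semitone → F
  F + 2 semitones → G
  G + 2 semitones → A
  A + 1 semitone → Bb
  Bb + 2 semitones → C
  C + 2 semitones → D
Scale = D E F G A Bb C


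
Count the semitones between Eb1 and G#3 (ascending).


Absolute semitone position = octave×12 + chromatic position
Eb1: 1×12 + 3 = 15
G#3: 3×12 + 8 = 44
Difference = 44 - 15 = 29
= 29 semitones


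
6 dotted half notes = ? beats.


Step by step:
Base half note = 2 beats
Dot 1 adds half the previous value: +1
One dotted half = 2 + 1 = 3
6 of them = 6 × 3 = 18
= 18 beats


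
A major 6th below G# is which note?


A 6th spans 6 letter names, so from G we land on B
A major 6th = 9 semitones below G#
Spell B at that pitch: B
= B


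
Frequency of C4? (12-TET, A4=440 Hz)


Reasoning:
f = 440 × 2^(n/12) where n = semitones from A4
C4: -9 semitones from A4
f = 440 × 2^(-9/12)
f = 261.63 Hz


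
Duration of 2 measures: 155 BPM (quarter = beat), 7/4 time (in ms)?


Reasoning:
Quarter-note beat duration = 60000 / 155 ms
Beats per measure (7/4) = 7
One measure = 7 × 60000 / 155 = 420000 / 155 ms
2 measures = 2 × 420000 / 155 = 840000 / 155
= 5419.4 ms


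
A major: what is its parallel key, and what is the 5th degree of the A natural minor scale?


Parallel keys share the same tonic but differ in mode
A major → parallel is A minor
A natural minor scale: A B C D E F G
= A minor; 5th degree = E


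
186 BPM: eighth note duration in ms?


One quarter-note beat = 60000 / BPM = 60000 / 186 ms
Eighth note = 1/2 × quarter note
Duration = 1/2 × 60000 / 186 = 30000 / 186
= 161.3 ms


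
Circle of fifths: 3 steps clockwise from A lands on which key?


Let's work it out.
Each clockwise step on the circle of fifths moves up a perfect 5th
From A: A → E → B → F#/Gb
= F#/Gb


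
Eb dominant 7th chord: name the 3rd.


Working:
Dominant 7th chord = root + major 3rd + perfect 5th + minor 7th
Seventh chords stack in thirds, so the letter names are E-G-B-D
Root: Eb
Major 3rd above Eb: G
Perfect 5th above Eb: Bb
Minor 7th above Eb: Db
The 3rd = G


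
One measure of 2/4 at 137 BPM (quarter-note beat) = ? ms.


Quarter-note beat duration = 60000 / 137 ms
Beats per measure (2/4) = 2
One measure = 2 × 60000 / 137 = 120000 / 137 ms
= 875.9 ms


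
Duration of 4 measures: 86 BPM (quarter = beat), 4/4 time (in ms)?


Solution.
Quarter-note beat duration = 60000 / 86 ms
Beats per measure (4/4) = 4
One measure = 4 × 60000 / 86 = 240000 / 86 ms
4 measures = 4 × 240000 / 86 = 960000 / 86
= 11162.8 ms


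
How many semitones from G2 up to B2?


Working:
Absolute semitone position = octave×12 + chromatic position
G2: 2×12 + 7 = 31
B2: 2×12 + 11 = 35
Difference = 35 - 31 = 4
= 4 semitones


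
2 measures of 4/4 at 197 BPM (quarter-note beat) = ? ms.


Quarter-note beat duration = 60000 / 197 ms
Beats per measure (4/4) = 4
One measure = 4 × 60000 / 197 = 240000 / 197 ms
2 measures = 2 × 240000 / 197 = 480000 / 197
= 2436.5 ms


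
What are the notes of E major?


Major scale pattern: W-W-H-W-W-W-H (2-2-1-2-2-2-1 semitones)
Starting from E:
  E + 2 semitones → F#
  F# + 2 semitones → G#
  G# + 1 semitone → A
  A + 2 semitones → B
  B + 2 semitones → C#
  C# + 2 semitones → D#
  D# + 1 semitone → E
Scale = E F# G# A B C# D#


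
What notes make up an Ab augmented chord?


Let's work it out.
Augmented triad = root + major 3rd (4 semitones) + augmented 5th (8 semitones)
A triad on Ab stacks thirds, so the chord tones use letter names A-C-E
Root: Ab
Major 3rd above Ab: C
Augmented 5th above Ab: E
Chord = Ab C E


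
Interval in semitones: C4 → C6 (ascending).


Working:
Absolute semitone position = octave×12 + chromatic position
C4: 4×12 + 0 = 48
C6: 6×12 + 0 = 72
Difference = 72 - 48 = 24
= 24 semitones


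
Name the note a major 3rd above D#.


Working:
A 3rd spans 3 letter names, so from D we land on F
A major 3rd = 4 semitones above D#
Spell F at that pitch: F##
= F##


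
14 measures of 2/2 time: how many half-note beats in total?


Working:
Time signature 2/2: the bottom number 2 means the half note gets one count
The top number 2 means 2 half-note beats per measure
Total = 2 × 14 measures
= 28 half-note beats


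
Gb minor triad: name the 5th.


Minor triad = root + minor 3rd (3 semitones) + perfect 5th (7 semitones)
A triad on Gb stacks thirds, so the chord tones use letter names G-B-D
Root: Gb
Minor 3rd above Gb: Bbb
Perfect 5th above Gb: Db
The 5th = Db


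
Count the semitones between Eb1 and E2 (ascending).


Let's work it out.
Absolute semitone position = octave×12 + chromatic position
Eb1: 1×12 + 3 = 15
E2: 2×12 + 4 = 28
Difference = 28 - 15 = 13
= 13 semitones


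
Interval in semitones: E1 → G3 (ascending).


Let's work it out.
Absolute semitone position = octave×12 + chromatic position
E1: 1×12 + 4 = 16
G3: 3×12 + 7 = 43
Difference = 43 - 16 = 27
= 27 semitones


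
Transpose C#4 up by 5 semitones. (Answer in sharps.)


Step by step:
C#4: chromatic position 1 in octave 4 → absolute = 4×12 + 1 = 49
Transpose up 5: 49 + 5 = 54
54 = 4×12 + 6 → F# in octave 4
Result = F#4


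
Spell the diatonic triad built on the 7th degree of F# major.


F# major scale: F# G# A# B C# D# E#
Diatonic triad on degree 7 stacks scale notes 7, 2, 4: E# G# B
E#→G# = 3 semitones; E#→B = 6 semitones → diminished triad
= E# G# B (diminished)


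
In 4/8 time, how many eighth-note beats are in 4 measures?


Step by step:
Time signature 4/8: the bottom number 8 means the eighth note gets one count
The top number 4 means 4 eighth-note beats per measure
Total = 4 × 4 measures
= 16 eighth-note beats


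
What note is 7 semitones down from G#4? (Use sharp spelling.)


G#4: chromatic position 8 in octave 4 → absolute = 4×12 + 8 = 56
Transpose down 7: 56 - 7 = 49
49 = 4×12 + 1 → C# in octave 4
Result = C#4


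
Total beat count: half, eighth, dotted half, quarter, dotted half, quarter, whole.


Reasoning:
Beat values:
  half = 2 beats
  eighth = 0.5 beats
  dotted half = 3 beats
  quarter = 1 beat
  dotted half = 3 beats
  quarter = 1 beat
  whole = 4 beats
Sum = 2 + 0.5 + 3 + 1 + 3 + 1 + 4
= 14.5 beats


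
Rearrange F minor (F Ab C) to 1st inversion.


Reasoning:
Root position: F Ab C
1st inversion: move root up an octave
Bass note: Ab
Notes (bottom to top) = Ab C F


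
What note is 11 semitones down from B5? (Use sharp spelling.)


Working:
B5: chromatic position 11 in octave 5 → absolute = 5×12 + 11 = 71
Transpose down 11: 71 - 11 = 60
60 = 5×12 + 0 → C in octave 5
Result = C5


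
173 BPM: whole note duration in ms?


Working:
One quarter-note beat = 60000 / BPM = 60000 / 173 ms
Whole note = 4 × quarter note
Duration = 4 × 60000 / 173 = 240000 / 173
= 1387.3 ms


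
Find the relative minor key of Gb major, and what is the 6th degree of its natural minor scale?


Reasoning:
The relative minor shares the major's key signature and starts on its 6th degree
6th degree = a major 6th above the tonic; a major 6th above Gb is Eb
→ relative minor of Gb major is Eb minor
Eb natural minor scale: Eb F Gb Ab Bb Cb Db
= Eb minor; 6th degree = Cb


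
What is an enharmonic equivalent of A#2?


Let's work it out.
Enharmonic notes sound the same pitch but are spelled with different letter names
A# and Bb name the same pitch class
= Bb2


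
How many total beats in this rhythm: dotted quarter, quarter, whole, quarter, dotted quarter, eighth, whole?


Solution.
Beat values:
  dotted quarter = 1.5 beats
  quarter = 1 beat
  whole = 4 beats
  quarter = 1 beat
  dotted quarter = 1.5 beats
  eighth = 0.5 beats
  whole = 4 beats
Sum = 1.5 + 1 + 4 + 1 + 1.5 + 0.5 + 4
= 13.5 beats


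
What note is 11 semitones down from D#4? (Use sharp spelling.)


Solution.
D#4: chromatic position 3 in octave 4 → absolute = 4×12 + 3 = 51
Transpose down 11: 51 - 11 = 40
40 = 3×12 + 4 → E in octave 3
Result = E3


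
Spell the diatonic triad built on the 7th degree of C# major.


Let's work it out.
C# major scale: C# D# E# F# G# A# B#
Diatonic triad on degree 7 stacks scale notes 7, 2, 4: B# D# F#
B#→D# = 3 semitones; B#→F# = 6 semitones → diminished triad
= B# D# F# (diminished)


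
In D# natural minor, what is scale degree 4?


Working:
Natural minor scale pattern: W-H-W-W-H-W-W (2-1-2-2-1-2-2 semitones)
Starting from D#:
  D# + 2 semitones → E#
  E# + 1 semitone → F#
  F# + 2 semitones → G#
  G# + 2 semitones → A#
  A# + 1 semitone → B
  B + 2 semitones → C#
  C# + 2 semitones → D#
Scale: D# E# F# G# A# B C#
Degree 4 = G#
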